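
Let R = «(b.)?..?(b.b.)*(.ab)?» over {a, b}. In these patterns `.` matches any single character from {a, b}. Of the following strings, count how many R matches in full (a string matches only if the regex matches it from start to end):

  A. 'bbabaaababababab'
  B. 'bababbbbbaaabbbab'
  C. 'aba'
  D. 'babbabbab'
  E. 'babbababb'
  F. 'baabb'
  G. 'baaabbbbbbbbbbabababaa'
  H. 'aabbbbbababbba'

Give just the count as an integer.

A → no match
B → no match
C → no match
D → no match
E → no match
F → no match
G → no match
H → match
Total matched: 1

1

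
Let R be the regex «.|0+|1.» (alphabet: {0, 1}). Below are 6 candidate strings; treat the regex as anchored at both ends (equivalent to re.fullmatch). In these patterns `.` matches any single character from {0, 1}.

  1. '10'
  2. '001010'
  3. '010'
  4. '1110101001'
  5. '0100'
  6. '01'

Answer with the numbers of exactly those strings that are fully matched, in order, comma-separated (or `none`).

1

1 → match
2 → no match
3 → no match
4 → no match
5 → no match
6 → no match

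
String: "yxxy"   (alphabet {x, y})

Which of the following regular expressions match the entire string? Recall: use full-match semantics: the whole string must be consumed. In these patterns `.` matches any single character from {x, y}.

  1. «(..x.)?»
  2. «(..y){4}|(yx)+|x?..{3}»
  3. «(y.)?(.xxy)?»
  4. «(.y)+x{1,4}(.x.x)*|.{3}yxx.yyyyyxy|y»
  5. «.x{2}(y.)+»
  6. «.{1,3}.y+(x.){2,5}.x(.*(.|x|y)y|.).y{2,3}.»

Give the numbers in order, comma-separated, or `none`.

1 → match
2 → match
3 → match
4 → no match
5 → no match
6 → no match

1, 2, 3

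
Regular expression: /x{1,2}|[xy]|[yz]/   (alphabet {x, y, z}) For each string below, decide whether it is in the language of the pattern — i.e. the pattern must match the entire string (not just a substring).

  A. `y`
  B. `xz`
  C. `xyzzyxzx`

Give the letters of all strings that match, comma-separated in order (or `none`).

A → match
B → no match
C → no match

A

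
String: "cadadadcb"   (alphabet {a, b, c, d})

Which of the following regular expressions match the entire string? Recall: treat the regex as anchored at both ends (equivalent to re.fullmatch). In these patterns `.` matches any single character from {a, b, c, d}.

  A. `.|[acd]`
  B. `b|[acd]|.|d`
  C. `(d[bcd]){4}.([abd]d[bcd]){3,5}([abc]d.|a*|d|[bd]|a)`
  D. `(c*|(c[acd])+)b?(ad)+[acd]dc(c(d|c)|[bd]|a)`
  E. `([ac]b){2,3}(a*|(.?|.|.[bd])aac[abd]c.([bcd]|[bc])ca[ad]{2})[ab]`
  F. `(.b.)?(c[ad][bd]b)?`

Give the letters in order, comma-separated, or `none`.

A → no match
B → no match
C → no match — must start with "d"
D → match
E → no match
F → no match

D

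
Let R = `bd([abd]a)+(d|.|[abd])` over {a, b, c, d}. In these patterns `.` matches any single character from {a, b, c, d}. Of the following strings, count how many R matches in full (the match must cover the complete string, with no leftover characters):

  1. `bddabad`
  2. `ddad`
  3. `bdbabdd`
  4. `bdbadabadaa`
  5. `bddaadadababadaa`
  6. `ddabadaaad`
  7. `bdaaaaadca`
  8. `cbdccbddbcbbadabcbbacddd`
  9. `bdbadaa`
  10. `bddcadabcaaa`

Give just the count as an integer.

1. `bddabad` → match
2. `ddad` → no match — must start with `bd`
3. `bdbabdd` → no match
4. `bdbadabadaa` → match
5 → no match
6. `ddabadaaad` → no match — must start with `bd`
7. `bdaaaaadca` → no match
8 → no match — must start with `bd`
9. `bdbadaa` → match
10. `bddcadabcaaa` → no match
Total matched: 3

3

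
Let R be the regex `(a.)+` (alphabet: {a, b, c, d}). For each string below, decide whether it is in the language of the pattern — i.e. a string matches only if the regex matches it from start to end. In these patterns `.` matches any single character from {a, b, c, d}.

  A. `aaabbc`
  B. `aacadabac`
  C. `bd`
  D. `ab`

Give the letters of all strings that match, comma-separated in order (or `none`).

D

A → no match
B → no match
C → no match — must start with `a`
D → match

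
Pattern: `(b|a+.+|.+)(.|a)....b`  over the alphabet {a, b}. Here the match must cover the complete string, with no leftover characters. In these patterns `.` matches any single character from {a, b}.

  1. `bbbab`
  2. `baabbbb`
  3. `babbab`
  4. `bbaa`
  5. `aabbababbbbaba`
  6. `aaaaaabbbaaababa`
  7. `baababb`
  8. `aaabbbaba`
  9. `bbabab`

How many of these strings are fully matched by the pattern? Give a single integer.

2

1 → no match
2 → match
3 → no match
4 → no match — must end with `b`
5 → no match — must end with `b`
6 → no match — must end with `b`
7 → match
8 → no match — must end with `b`
9 → no match
Total matched: 2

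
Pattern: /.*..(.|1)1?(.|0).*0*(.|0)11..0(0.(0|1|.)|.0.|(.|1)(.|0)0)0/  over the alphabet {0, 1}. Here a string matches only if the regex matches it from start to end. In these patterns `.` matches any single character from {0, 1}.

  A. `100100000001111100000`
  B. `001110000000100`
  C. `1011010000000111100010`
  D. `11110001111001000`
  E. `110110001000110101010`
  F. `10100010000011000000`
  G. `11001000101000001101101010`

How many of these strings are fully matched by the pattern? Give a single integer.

4

A → match
B → no match
C → match
D → match
E → match
F → no match
G → no match
Total matched: 4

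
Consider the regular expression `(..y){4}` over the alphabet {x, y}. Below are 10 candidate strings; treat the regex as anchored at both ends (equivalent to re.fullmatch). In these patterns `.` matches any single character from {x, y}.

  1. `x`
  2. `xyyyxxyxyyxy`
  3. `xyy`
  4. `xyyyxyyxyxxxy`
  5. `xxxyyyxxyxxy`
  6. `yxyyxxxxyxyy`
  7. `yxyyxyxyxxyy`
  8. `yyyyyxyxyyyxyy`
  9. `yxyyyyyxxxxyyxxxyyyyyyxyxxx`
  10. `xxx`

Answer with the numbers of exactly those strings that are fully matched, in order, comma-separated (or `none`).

1 → no match — must end with `y`
2 → no match
3 → no match
4 → no match
5 → no match
6 → no match
7 → no match
8 → no match
9 → no match — must end with `y`
10 → no match — must end with `y`

none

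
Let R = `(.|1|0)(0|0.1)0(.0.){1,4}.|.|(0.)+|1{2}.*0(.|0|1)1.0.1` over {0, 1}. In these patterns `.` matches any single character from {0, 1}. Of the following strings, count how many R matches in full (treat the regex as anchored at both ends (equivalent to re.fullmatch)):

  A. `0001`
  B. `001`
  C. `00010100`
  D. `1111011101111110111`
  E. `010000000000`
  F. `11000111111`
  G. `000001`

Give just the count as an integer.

A → match
B → no match
C → match
D → no match
E → match
F → no match
G → match
Total matched: 4

4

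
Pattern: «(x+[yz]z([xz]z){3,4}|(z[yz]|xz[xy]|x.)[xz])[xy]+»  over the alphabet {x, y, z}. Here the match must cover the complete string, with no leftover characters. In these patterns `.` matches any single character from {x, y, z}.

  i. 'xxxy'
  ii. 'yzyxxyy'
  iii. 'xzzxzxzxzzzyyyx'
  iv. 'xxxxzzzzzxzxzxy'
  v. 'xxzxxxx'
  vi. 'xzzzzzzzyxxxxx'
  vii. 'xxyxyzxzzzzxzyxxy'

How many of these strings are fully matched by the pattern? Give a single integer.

3

i → match
ii → no match
iii → match
iv → no match
v → match
vi → no match
vii → no match
Total matched: 3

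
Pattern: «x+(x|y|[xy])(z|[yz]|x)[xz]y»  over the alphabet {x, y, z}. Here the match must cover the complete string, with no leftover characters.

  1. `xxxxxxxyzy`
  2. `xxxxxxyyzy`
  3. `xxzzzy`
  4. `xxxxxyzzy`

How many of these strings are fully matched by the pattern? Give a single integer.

3

1 → match
2 → match
3 → no match
4 → match
Total matched: 3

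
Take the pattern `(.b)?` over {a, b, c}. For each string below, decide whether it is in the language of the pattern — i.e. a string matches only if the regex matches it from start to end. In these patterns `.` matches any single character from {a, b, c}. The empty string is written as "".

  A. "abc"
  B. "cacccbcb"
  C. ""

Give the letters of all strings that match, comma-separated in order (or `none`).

A → no match
B → no match
C → match

C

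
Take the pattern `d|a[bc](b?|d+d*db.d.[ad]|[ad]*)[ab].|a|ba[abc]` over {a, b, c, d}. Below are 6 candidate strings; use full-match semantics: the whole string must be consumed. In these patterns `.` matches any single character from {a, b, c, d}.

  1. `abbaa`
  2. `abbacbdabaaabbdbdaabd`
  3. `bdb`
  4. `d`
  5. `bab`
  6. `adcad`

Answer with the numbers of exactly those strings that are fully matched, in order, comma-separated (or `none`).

1. `abbaa` → match
2 → no match
3. `bdb` → no match
4. `d` → match
5. `bab` → match
6. `adcad` → no match

1, 4, 5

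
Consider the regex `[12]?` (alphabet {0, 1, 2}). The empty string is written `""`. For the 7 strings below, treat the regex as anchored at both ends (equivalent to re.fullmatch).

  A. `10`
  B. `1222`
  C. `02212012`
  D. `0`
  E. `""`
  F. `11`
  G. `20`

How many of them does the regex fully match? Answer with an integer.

1

A → no match
B → no match
C → no match
D → no match
E → match
F → no match
G → no match
Total matched: 1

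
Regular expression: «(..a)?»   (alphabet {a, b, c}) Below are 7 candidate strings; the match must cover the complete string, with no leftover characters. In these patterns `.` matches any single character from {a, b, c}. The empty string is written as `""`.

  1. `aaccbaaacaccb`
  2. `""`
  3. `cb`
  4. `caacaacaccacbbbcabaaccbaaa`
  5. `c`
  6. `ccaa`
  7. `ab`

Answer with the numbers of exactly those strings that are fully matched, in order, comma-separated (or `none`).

1 → no match
2 → match
3 → no match
4 → no match
5 → no match
6 → no match
7 → no match

2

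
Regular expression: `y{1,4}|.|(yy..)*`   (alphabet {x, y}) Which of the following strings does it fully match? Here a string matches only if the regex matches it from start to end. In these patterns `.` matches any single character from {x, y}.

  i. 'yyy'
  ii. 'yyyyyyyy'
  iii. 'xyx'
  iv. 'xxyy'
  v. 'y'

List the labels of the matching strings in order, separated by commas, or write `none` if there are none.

i → match
ii → match
iii → no match
iv → no match
v → match

i, ii, v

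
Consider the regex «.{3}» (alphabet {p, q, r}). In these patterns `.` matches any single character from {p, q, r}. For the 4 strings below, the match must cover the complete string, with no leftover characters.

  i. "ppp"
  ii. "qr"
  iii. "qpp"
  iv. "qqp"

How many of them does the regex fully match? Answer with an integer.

3

i → match
ii → no match
iii → match
iv → match
Total matched: 3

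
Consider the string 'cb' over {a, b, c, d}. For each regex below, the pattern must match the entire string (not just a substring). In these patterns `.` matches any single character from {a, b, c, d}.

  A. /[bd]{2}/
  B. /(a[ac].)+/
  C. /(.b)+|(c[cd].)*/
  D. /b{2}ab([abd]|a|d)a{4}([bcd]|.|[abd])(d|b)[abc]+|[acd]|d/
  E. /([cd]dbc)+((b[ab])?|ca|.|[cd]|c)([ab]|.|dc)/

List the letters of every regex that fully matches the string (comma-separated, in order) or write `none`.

C

A → no match
B → no match — must start with 'a'
C → match
D → no match
E → no match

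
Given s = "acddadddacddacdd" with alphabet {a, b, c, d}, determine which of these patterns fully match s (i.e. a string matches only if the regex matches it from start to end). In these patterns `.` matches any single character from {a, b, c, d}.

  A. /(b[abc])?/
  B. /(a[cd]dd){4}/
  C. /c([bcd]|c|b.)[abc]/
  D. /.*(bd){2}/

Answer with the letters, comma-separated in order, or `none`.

B

A → no match
B → match
C → no match — must start with "c"
D → no match — must end with "bd"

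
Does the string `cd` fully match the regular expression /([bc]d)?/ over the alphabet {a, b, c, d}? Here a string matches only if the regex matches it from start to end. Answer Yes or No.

Yes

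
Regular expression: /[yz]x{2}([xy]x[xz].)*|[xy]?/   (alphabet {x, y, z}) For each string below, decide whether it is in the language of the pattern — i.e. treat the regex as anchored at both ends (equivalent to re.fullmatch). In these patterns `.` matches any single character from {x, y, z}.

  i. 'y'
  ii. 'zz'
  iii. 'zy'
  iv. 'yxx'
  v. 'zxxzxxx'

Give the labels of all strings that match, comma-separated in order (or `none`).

i → match
ii → no match
iii → no match
iv → match
v → no match

i, iv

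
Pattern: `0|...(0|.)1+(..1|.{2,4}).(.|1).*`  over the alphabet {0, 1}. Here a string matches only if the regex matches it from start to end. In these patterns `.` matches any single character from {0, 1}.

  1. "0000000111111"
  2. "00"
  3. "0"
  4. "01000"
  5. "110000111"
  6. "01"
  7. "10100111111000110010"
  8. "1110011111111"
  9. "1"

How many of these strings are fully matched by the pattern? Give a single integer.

1

1 → no match
2 → no match
3 → match
4 → no match
5 → no match
6 → no match
7 → no match
8 → no match
9 → no match
Total matched: 1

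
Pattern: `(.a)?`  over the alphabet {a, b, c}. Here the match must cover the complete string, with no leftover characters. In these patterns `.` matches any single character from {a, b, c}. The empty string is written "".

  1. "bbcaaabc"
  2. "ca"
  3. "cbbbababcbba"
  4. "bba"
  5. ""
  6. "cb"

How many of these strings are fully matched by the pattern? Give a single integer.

1. "bbcaaabc" → no match
2. "ca" → match
3. "cbbbababcbba" → no match
4. "bba" → no match
5. "" → match
6. "cb" → no match
Total matched: 2

2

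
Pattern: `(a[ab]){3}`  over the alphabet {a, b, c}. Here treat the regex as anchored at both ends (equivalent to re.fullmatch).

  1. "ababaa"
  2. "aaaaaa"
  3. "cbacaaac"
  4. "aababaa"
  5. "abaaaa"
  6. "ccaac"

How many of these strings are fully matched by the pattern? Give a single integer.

1 → match
2 → match
3 → no match — must start with "a"
4 → no match
5 → match
6 → no match — must start with "a"
Total matched: 3

3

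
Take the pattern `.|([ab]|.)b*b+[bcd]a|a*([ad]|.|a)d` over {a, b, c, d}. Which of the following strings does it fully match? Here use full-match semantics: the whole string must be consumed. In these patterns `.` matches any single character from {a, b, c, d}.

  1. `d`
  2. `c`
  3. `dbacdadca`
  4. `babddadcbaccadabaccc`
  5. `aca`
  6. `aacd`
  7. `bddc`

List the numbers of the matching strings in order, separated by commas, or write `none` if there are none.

1, 2, 6

1. `d` → match
2. `c` → match
3. `dbacdadca` → no match
4 → no match
5. `aca` → no match
6. `aacd` → match
7. `bddc` → no match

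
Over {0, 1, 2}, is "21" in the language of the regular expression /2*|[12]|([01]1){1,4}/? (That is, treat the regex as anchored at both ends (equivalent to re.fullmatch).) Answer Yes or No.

No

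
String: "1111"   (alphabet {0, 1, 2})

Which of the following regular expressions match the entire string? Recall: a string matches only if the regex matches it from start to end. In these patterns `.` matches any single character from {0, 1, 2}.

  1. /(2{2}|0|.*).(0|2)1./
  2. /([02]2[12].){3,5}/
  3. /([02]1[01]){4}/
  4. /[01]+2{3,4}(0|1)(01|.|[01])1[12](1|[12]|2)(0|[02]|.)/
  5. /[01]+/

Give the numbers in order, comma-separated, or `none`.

5

1 → no match
2 → no match
3 → no match
4 → no match
5 → match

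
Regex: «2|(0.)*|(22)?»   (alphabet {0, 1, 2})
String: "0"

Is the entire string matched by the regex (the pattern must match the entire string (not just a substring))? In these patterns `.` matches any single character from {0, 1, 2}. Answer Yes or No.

No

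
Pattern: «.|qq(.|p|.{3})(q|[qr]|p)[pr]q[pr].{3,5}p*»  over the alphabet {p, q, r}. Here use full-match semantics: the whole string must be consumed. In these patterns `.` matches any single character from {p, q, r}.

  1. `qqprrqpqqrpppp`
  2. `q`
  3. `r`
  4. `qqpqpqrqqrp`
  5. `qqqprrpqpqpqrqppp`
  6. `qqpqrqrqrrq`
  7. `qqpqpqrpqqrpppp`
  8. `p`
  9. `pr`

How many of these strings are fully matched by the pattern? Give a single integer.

8

1 → match
2 → match
3 → match
4 → match
5 → match
6 → match
7 → match
8 → match
9 → no match
Total matched: 8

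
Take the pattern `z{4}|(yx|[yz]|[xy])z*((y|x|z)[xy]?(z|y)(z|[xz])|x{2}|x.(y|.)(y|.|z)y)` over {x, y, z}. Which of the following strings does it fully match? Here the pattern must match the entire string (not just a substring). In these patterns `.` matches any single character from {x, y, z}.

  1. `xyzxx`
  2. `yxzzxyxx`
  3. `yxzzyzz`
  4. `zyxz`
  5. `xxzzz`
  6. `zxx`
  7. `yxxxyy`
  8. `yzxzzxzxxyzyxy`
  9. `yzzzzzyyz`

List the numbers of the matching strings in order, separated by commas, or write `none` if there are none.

3, 6, 7, 9

1 → no match
2 → no match
3 → match
4 → no match
5 → no match
6 → match
7 → match
8 → no match
9 → match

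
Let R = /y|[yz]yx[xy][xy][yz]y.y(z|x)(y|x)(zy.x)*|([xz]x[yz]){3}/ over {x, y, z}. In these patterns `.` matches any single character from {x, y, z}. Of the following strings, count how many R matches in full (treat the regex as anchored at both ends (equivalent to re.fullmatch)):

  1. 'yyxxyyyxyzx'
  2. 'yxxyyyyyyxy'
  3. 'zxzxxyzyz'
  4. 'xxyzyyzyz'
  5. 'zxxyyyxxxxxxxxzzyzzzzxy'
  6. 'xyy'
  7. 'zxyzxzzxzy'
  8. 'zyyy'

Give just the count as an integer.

1

1 → match
2 → no match
3 → no match
4 → no match
5 → no match
6 → no match
7 → no match
8 → no match
Total matched: 1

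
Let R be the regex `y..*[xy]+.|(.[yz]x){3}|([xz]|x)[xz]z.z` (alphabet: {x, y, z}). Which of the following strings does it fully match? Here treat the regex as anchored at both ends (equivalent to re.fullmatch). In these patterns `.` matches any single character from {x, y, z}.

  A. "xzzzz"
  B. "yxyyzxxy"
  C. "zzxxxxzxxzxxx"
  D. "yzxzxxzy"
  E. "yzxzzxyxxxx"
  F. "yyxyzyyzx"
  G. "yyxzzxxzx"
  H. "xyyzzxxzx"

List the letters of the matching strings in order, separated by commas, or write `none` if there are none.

A, B, E, G

A → match
B → match
C → no match
D → no match
E → match
F → no match
G → match
H → no match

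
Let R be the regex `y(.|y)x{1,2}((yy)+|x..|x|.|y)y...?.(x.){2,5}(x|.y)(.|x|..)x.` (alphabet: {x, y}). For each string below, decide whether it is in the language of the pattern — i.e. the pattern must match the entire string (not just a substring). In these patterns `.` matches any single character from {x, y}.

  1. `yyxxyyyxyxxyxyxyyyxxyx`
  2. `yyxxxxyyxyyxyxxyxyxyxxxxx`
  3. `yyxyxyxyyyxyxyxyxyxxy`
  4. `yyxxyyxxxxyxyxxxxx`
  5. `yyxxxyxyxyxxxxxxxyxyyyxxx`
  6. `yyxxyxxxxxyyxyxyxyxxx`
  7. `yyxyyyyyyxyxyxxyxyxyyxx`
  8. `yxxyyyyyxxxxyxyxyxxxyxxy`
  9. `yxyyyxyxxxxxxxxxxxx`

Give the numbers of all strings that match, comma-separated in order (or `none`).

4, 5, 8

1 → no match
2 → no match
3 → no match
4 → match
5 → match
6 → no match
7 → no match
8 → match
9 → no match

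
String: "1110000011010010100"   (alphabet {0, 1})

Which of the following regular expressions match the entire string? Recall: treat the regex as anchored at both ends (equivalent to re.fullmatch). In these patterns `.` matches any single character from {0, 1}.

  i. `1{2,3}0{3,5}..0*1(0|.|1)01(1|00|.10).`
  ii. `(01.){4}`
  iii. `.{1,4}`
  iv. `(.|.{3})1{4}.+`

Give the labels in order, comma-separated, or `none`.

i → match
ii → no match — must start with "01"
iii → no match
iv → no match

i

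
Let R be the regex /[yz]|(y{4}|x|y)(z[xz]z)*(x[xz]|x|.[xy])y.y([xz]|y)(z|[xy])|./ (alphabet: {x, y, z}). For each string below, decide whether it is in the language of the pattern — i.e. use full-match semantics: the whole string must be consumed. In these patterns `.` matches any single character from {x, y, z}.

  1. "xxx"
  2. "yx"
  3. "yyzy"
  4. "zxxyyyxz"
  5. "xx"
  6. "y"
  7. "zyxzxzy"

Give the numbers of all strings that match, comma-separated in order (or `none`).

1. "xxx" → no match
2. "yx" → no match
3. "yyzy" → no match
4. "zxxyyyxz" → no match
5. "xx" → no match
6. "y" → match
7. "zyxzxzy" → no match

6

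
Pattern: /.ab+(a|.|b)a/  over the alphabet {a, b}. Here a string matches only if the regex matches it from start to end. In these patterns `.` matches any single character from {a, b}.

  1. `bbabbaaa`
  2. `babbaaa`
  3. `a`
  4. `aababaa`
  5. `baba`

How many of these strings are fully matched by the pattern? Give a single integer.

1 → no match
2 → no match
3 → no match
4 → no match
5 → no match
Total matched: 0

0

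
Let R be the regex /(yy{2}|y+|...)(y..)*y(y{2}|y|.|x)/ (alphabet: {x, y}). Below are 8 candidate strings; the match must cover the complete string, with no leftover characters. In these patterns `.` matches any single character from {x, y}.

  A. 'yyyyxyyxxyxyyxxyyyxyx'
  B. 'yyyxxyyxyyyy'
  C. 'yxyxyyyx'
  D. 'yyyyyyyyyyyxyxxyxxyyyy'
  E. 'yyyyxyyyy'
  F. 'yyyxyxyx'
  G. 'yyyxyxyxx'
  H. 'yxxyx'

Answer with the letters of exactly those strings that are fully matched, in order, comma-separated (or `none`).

A → no match
B. 'yyyxxyyxyyyy' → no match
C. 'yxyxyyyx' → no match
D → no match
E. 'yyyyxyyyy' → match
F. 'yyyxyxyx' → no match
G. 'yyyxyxyxx' → no match
H. 'yxxyx' → match

E, H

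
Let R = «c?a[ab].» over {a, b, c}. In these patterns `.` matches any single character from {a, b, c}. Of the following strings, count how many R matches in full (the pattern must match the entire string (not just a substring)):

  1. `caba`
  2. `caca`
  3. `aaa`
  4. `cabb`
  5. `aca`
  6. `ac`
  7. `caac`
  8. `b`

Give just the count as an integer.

4

1 → match
2 → no match
3 → match
4 → match
5 → no match
6 → no match
7 → match
8 → no match
Total matched: 4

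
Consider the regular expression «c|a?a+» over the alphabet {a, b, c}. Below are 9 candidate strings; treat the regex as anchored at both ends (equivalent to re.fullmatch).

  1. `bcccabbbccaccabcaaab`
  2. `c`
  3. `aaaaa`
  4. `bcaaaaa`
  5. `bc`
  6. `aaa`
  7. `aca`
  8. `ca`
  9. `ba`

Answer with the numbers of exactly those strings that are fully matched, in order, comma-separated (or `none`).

2, 3, 6

1 → no match
2 → match
3 → match
4 → no match
5 → no match
6 → match
7 → no match
8 → no match
9 → no match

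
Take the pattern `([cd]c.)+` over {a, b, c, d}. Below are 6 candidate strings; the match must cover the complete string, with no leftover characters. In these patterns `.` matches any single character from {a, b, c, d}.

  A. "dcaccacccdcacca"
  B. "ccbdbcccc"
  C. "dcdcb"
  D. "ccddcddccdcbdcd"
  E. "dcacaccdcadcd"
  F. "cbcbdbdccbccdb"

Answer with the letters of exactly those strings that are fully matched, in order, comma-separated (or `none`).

A → match
B → no match
C → no match
D → match
E → no match
F → no match

A, D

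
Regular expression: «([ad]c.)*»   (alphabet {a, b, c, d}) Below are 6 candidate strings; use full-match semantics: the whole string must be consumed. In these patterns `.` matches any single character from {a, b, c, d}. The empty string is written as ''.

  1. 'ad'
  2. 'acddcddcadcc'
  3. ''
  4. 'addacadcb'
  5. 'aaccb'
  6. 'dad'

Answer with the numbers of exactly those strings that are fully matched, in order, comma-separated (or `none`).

1. 'ad' → no match
2. 'acddcddcadcc' → match
3. '' → match
4. 'addacadcb' → no match
5. 'aaccb' → no match
6. 'dad' → no match

2, 3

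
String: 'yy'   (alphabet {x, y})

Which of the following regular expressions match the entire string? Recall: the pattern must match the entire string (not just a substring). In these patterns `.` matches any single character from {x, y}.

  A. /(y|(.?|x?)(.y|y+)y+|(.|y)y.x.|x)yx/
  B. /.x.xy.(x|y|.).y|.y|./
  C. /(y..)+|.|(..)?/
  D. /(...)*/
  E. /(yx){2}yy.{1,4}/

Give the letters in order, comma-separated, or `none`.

B, C

A → no match — must end with 'yx'
B → match
C → match
D → no match
E → no match — must start with 'yx'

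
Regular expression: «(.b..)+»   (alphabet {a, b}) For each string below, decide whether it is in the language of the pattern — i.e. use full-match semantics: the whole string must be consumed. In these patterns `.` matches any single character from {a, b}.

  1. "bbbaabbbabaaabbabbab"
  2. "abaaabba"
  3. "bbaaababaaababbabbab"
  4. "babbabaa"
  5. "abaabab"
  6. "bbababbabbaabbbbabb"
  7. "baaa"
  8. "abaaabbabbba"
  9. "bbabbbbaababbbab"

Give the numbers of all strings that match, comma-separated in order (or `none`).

1, 2, 8, 9

1 → match
2 → match
3 → no match
4 → no match
5 → no match
6 → no match
7 → no match
8 → match
9 → match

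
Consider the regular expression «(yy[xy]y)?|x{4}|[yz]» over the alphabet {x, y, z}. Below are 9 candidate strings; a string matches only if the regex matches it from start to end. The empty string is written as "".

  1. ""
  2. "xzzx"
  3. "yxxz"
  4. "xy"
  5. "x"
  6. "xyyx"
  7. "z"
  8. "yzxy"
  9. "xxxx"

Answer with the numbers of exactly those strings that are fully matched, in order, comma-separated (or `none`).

1, 7, 9

1. "" → match
2. "xzzx" → no match
3. "yxxz" → no match
4. "xy" → no match
5. "x" → no match
6. "xyyx" → no match
7. "z" → match
8. "yzxy" → no match
9. "xxxx" → match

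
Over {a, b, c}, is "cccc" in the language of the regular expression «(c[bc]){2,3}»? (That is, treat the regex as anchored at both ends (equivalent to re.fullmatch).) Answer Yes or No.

Yes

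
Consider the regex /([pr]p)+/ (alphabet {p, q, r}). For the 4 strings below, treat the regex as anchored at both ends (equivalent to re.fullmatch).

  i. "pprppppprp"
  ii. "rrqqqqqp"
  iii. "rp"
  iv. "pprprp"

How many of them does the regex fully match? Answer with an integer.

3

i → match
ii → no match
iii → match
iv → match
Total matched: 3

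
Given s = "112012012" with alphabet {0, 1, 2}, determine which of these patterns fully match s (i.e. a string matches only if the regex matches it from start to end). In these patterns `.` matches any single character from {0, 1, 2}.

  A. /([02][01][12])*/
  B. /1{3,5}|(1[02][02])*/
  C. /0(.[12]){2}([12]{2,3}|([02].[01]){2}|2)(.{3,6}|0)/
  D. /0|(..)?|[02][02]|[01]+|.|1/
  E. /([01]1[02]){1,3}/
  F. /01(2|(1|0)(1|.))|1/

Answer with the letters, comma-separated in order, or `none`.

E

A → no match
B → no match
C → no match — must start with "0"
D → no match
E → match
F → no match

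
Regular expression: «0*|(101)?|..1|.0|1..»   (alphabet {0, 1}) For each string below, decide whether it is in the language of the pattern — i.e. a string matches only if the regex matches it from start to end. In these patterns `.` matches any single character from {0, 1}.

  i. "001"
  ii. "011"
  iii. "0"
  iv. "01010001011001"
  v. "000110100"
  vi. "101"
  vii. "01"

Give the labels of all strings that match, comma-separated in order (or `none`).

i, ii, iii, vi

i → match
ii → match
iii → match
iv → no match
v → no match
vi → match
vii → no match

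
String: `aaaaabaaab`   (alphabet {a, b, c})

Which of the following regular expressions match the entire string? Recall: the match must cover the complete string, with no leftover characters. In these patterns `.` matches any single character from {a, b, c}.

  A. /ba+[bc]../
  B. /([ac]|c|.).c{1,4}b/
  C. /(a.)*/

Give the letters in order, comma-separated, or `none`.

C

A → no match — must start with `ba`
B → no match — must end with `cb`
C → match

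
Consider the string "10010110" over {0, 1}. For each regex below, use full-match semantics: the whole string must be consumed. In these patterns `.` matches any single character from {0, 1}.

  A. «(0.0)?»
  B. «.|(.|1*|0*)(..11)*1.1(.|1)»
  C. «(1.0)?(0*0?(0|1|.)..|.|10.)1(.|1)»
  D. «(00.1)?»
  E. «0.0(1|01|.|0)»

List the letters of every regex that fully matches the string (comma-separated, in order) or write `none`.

C

A → no match
B → no match
C → match
D → no match
E → no match — must start with "0"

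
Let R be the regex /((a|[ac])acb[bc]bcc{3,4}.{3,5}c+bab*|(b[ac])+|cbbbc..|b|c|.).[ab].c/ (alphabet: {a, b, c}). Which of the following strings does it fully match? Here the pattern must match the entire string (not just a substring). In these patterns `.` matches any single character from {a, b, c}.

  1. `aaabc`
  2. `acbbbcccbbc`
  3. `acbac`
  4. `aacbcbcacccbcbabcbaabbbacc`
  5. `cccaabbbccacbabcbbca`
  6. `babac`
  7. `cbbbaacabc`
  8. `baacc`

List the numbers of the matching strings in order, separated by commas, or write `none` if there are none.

1, 3, 6, 8

1 → match
2 → no match
3 → match
4 → no match
5 → no match — must end with `c`
6 → match
7 → no match
8 → match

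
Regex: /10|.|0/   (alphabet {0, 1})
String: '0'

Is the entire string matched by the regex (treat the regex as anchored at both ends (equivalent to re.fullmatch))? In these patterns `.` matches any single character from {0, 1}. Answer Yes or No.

Yes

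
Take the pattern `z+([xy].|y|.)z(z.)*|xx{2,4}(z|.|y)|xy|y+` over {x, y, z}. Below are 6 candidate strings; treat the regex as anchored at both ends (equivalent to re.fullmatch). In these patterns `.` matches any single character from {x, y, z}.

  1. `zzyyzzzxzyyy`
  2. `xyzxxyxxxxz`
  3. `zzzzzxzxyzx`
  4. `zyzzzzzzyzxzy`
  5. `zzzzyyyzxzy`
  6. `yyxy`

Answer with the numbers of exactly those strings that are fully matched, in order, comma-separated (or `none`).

4

1. `zzyyzzzxzyyy` → no match
2. `xyzxxyxxxxz` → no match
3. `zzzzzxzxyzx` → no match
4 → match
5. `zzzzyyyzxzy` → no match
6. `yyxy` → no match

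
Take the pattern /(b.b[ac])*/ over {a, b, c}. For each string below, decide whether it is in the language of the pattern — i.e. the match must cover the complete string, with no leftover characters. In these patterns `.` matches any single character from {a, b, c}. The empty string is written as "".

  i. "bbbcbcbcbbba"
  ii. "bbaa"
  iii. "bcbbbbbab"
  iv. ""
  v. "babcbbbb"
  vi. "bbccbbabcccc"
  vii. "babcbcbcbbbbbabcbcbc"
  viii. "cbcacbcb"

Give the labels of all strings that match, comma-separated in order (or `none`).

i → match
ii → no match
iii → no match
iv → match
v → no match
vi → no match
vii → no match
viii → no match

i, iv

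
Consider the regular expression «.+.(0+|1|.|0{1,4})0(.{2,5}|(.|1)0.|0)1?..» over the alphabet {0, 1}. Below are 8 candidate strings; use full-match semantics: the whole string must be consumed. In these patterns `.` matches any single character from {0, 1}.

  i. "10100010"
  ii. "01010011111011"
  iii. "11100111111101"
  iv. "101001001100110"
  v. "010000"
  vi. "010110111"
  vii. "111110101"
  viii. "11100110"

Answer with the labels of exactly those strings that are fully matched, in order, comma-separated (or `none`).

i. "10100010" → match
ii → no match
iii → no match
iv → match
v. "010000" → no match
vi. "010110111" → no match
vii. "111110101" → no match
viii. "11100110" → match

i, iv, viii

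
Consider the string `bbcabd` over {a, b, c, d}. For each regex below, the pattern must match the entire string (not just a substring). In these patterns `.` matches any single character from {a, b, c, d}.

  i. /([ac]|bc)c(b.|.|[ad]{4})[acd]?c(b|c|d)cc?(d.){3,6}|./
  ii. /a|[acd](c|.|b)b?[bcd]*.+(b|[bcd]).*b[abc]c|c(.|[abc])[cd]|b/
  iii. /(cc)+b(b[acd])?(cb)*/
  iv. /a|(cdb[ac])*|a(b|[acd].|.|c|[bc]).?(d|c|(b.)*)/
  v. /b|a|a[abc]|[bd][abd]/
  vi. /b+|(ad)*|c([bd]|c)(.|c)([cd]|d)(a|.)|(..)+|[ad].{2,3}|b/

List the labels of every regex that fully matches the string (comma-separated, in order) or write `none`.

vi

i → no match
ii → no match
iii → no match — must start with `cc`
iv → no match
v → no match
vi → match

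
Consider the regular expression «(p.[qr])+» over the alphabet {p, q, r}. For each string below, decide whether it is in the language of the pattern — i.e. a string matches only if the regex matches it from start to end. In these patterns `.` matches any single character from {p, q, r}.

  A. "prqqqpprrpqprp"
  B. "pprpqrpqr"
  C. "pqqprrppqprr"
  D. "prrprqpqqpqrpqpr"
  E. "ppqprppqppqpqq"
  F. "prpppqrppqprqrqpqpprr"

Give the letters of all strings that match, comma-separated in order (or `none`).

B, C

A → no match
B. "pprpqrpqr" → match
C. "pqqprrppqprr" → match
D → no match
E → no match
F → no match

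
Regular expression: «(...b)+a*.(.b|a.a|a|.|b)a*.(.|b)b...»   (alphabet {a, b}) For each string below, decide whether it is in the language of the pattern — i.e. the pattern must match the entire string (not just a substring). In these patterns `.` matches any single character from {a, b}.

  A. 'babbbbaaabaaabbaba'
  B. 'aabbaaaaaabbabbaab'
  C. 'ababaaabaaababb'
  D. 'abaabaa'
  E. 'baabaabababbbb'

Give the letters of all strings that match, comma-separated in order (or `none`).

B, C, E

A → no match
B → match
C → match
D → no match
E → match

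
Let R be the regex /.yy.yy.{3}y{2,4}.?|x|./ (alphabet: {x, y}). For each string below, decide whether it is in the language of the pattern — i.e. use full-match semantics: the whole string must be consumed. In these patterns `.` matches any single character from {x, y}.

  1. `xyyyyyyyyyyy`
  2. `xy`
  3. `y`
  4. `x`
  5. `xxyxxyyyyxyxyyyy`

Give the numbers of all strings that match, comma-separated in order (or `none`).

1 → match
2 → no match
3 → match
4 → match
5 → no match

1, 3, 4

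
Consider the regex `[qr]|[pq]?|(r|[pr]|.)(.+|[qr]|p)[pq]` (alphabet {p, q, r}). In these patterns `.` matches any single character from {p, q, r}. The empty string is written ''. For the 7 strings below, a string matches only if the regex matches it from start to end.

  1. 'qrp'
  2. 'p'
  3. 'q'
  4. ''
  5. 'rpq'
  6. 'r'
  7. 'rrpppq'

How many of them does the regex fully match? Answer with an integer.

7

1 → match
2 → match
3 → match
4 → match
5 → match
6 → match
7 → match
Total matched: 7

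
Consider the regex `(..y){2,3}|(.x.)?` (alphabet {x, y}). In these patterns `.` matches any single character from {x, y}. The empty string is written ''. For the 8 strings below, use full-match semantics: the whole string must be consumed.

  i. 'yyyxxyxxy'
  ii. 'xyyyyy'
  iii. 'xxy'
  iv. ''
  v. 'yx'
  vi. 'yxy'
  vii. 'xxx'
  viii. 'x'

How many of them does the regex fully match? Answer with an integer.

6

i → match
ii → match
iii → match
iv → match
v → no match
vi → match
vii → match
viii → no match
Total matched: 6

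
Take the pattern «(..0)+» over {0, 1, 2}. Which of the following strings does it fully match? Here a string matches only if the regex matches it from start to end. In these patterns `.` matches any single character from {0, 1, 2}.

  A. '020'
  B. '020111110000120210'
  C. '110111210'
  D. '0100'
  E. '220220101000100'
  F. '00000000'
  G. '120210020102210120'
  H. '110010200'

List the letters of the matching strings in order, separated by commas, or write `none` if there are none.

A, H

A → match
B → no match
C → no match
D → no match
E → no match
F → no match
G → no match
H → match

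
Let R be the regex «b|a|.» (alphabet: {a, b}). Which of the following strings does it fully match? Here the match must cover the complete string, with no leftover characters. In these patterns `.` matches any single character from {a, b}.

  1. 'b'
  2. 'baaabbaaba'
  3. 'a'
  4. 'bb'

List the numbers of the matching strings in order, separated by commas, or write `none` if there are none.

1, 3

1 → match
2 → no match
3 → match
4 → no match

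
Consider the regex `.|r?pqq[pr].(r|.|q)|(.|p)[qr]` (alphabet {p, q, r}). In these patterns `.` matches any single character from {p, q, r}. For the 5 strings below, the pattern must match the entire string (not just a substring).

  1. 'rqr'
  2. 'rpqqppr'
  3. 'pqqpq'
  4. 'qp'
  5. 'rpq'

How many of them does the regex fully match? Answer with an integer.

1

1 → no match
2 → match
3 → no match
4 → no match
5 → no match
Total matched: 1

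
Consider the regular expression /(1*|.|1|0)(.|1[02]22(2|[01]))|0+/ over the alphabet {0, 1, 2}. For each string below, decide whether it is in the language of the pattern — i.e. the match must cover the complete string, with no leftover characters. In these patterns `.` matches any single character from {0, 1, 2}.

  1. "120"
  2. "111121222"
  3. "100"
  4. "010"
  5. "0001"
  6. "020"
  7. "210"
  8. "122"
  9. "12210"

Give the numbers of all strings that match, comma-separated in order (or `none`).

none

1. "120" → no match
2. "111121222" → no match
3. "100" → no match
4. "010" → no match
5. "0001" → no match
6. "020" → no match
7. "210" → no match
8. "122" → no match
9. "12210" → no match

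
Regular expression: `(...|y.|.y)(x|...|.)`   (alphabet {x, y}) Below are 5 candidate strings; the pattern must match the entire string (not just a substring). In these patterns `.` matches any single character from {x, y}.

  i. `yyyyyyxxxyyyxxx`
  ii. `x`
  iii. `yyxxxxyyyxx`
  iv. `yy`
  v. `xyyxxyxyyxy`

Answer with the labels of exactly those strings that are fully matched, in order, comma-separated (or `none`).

none

i → no match
ii. `x` → no match
iii. `yyxxxxyyyxx` → no match
iv. `yy` → no match
v. `xyyxxyxyyxy` → no match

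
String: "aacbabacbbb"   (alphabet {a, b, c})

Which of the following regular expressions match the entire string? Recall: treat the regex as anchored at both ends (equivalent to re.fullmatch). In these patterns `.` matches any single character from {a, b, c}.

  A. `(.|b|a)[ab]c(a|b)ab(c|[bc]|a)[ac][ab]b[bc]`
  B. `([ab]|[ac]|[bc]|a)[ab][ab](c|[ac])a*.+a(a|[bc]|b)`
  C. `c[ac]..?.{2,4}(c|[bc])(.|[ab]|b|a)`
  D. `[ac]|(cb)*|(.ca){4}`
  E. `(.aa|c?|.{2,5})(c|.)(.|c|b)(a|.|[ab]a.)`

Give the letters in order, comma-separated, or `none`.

A

A → match
B → no match
C → no match — must start with "c"
D → no match
E → no match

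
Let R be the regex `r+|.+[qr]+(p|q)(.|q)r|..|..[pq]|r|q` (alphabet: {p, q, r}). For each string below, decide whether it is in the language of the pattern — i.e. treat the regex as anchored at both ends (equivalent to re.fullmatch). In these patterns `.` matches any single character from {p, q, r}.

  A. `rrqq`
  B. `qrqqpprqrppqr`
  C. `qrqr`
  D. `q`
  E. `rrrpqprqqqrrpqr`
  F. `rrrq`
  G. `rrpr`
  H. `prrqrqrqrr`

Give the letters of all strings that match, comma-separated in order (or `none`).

A. `rrqq` → no match
B → no match
C. `qrqr` → no match
D. `q` → match
E → match
F. `rrrq` → no match
G. `rrpr` → no match
H. `prrqrqrqrr` → match

D, E, H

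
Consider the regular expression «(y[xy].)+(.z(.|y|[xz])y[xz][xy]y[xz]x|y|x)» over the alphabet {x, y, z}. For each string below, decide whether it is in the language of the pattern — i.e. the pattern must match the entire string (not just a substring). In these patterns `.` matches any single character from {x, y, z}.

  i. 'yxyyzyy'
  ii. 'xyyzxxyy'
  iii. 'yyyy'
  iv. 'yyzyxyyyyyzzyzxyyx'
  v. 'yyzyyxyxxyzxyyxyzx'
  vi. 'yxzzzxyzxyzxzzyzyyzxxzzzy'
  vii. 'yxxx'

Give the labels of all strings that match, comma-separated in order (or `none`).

i → no match
ii → no match — must start with 'y'
iii → match
iv → no match
v → no match
vi → no match
vii → match

iii, vii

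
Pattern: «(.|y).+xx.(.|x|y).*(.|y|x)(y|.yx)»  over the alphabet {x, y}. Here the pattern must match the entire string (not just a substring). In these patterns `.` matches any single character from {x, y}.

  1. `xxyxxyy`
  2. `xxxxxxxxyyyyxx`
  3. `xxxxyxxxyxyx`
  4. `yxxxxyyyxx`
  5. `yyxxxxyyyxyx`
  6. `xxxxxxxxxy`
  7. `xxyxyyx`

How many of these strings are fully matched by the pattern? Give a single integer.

1 → no match
2 → no match
3 → match
4 → no match
5 → match
6 → match
7 → no match
Total matched: 3

3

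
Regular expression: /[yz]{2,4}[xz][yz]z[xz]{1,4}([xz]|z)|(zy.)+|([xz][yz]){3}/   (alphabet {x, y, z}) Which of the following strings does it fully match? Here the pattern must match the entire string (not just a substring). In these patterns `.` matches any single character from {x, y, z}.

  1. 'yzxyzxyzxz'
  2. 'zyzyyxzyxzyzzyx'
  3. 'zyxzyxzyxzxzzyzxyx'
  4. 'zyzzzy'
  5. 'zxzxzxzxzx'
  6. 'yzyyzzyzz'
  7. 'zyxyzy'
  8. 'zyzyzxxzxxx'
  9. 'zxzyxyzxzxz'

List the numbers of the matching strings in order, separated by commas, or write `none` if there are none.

4, 7

1 → no match
2 → no match
3 → no match
4 → match
5 → no match
6 → no match
7 → match
8 → no match
9 → no match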